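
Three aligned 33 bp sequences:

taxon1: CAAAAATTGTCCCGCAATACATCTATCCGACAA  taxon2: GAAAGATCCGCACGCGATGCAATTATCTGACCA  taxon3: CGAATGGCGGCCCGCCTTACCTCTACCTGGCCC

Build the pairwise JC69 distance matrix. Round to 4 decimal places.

taxon1–taxon2: 12/33 sites differ → p ≈ 0.363636, d = −0.75 ln(1 − 0.484848) = 0.497470 ≈ 0.4975.
taxon1–taxon3: 14/33 sites differ → p ≈ 0.424242, d = −0.75 ln(1 − 0.565656) = 0.625439 ≈ 0.6254.
taxon2–taxon3: 16/33 sites differ → p ≈ 0.484848, d = −0.75 ln(1 − 0.646464) = 0.779827 ≈ 0.7798.

d(taxon1,taxon2) = 0.4975, d(taxon1,taxon3) = 0.6254, d(taxon2,taxon3) = 0.7798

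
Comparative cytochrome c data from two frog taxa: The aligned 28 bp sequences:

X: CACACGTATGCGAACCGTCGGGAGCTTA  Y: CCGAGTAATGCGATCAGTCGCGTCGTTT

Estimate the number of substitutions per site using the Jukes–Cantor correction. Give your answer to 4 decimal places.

The sequences differ at 12 of 28 sites, so p = 12/28 ≈ 0.428571.
d = −(3/4) ln(1 − 4p/3) = −0.75 ln(1 − 0.571428) = −0.75 ln(0.428572)
  = −0.75 × (-0.847297) = 0.635473 substitutions/site.

0.6355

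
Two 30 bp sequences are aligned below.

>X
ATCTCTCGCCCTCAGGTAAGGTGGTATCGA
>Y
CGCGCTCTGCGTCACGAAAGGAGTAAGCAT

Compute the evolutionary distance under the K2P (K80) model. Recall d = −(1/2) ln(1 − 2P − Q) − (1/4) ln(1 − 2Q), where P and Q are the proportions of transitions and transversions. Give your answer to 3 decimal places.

Of 30 sites, 1 differences are transitions and 13 are transversions, so P = 1/30 ≈ 0.033333 and Q = 13/30 ≈ 0.433333.
Under the Kimura two-parameter model, d = −½ ln(1 − 2P − Q) − ¼ ln(1 − 2Q).
1 − 2P − Q = 0.500001, giving −½ ln(0.500001) = 0.346573.
1 − 2Q = 0.133334, giving −¼ ln(0.133334) = 0.503725.
d = 0.346573 + 0.503725 = 0.850298.

0.850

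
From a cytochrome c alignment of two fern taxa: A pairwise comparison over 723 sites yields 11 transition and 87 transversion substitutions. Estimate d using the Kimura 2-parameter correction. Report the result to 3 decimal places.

P = 11/723 ≈ 0.015214 and Q = 87/723 ≈ 0.120332.
Under the Kimura two-parameter model, d = −½ ln(1 − 2P − Q) − ¼ ln(1 − 2Q).
1 − 2P − Q = 0.84924, giving −½ ln(0.84924) = 0.081707.
1 − 2Q = 0.759336, giving −¼ ln(0.759336) = 0.068828.
d = 0.081707 + 0.068828 = 0.150535.

0.151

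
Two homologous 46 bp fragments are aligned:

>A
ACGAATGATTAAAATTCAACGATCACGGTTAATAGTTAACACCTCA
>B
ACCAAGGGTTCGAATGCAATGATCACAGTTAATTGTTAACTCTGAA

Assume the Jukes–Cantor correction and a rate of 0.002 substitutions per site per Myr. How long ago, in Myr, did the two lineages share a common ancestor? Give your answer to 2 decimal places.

88.67

The sequences differ at 13 of 46 sites, so p = 13/46 ≈ 0.282609.
d = −(3/4) ln(1 − 4p/3) = −0.75 ln(1 − 0.376812) = −0.75 ln(0.623188)
  = −0.75 × (-0.472907) = 0.354680 substitutions/site.
Under a molecular clock d = 2μt, so t = d/(2μ) = 0.354680 / (2 × 0.002) = 88.67 Myr.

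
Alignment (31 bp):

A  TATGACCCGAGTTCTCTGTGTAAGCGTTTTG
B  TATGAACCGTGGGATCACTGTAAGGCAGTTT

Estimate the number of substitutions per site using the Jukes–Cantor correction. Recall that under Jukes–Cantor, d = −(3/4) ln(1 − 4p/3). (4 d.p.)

0.5445

The sequences differ at 12 of 31 sites, so p = 12/31 ≈ 0.387097.
d = −(3/4) ln(1 − 4p/3) = −0.75 ln(1 − 0.516129) = −0.75 ln(0.483871)
  = −0.75 × (-0.725937) = 0.544453 substitutions/site.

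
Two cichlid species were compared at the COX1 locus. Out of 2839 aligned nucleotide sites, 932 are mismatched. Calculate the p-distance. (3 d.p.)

p = 932/2839 = 0.328284… ≈ 0.328 (to 3 d.p.).

0.328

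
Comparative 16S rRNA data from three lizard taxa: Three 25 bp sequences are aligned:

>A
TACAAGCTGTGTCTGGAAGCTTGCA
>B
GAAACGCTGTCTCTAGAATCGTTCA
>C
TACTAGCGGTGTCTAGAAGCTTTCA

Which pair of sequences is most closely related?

A and C

A–B: 8/25 differ, p = 0.320, d = 0.417.
A–C: 4/25 differ, p = 0.160, d = 0.180.
B–C: 8/25 differ, p = 0.320, d = 0.417.
The smallest distance is between A and C.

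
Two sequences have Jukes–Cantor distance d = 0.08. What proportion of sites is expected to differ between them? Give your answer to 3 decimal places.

p = (3/4)(1 − e^(−4d/3)) = 0.75 × (1 − e^(-0.106667)) = 0.75 × (1 − 0.898825) = 0.075881.

0.076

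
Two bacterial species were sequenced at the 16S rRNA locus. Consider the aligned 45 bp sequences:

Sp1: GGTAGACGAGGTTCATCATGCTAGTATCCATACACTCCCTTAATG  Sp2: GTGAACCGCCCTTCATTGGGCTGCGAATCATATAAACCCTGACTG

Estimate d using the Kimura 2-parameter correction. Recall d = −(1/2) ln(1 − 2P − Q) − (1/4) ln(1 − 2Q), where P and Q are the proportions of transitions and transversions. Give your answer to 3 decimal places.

0.674

Of 45 sites, 6 differences are transitions and 14 are transversions, so P = 6/45 ≈ 0.133333 and Q = 14/45 ≈ 0.311111.
Under the Kimura two-parameter model, d = −½ ln(1 − 2P − Q) − ¼ ln(1 − 2Q).
1 − 2P − Q = 0.422223, giving −½ ln(0.422223) = 0.431111.
1 − 2Q = 0.377778, giving −¼ ln(0.377778) = 0.243362.
d = 0.431111 + 0.243362 = 0.674473.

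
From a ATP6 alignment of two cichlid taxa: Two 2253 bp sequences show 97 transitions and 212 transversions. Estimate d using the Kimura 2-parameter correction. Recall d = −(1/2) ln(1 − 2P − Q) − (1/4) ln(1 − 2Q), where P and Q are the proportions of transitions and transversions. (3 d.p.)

P = 97/2253 ≈ 0.043054 and Q = 212/2253 ≈ 0.094097.
Under the Kimura two-parameter model, d = −½ ln(1 − 2P − Q) − ¼ ln(1 − 2Q).
1 − 2P − Q = 0.819795, giving −½ ln(0.819795) = 0.099350.
1 − 2Q = 0.811806, giving −¼ ln(0.811806) = 0.052123.
d = 0.099350 + 0.052123 = 0.151473.

0.151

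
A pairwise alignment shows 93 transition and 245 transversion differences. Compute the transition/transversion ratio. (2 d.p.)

0.38

R = 93/245 = 0.379591… ≈ 0.38 (to 2 d.p.).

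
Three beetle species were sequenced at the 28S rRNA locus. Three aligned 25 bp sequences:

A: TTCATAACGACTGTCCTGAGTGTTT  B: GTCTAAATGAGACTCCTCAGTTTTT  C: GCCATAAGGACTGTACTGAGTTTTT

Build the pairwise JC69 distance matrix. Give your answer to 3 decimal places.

d(A,B) = 0.490, d(A,C) = 0.233, d(B,C) = 0.490

A–B: 9/25 sites differ → p = 0.36, d = −0.75 ln(1 − 0.48) = 0.490445 ≈ 0.490.
A–C: 5/25 sites differ → p = 0.2, d = −0.75 ln(1 − 0.266667) = 0.232617 ≈ 0.233.
B–C: 9/25 sites differ → p = 0.36, d = −0.75 ln(1 − 0.48) = 0.490445 ≈ 0.490.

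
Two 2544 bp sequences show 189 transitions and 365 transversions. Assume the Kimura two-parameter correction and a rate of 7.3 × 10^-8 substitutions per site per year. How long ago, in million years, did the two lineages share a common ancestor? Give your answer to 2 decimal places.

P = 189/2544 ≈ 0.074292 and Q = 365/2544 ≈ 0.143475.
Under the Kimura two-parameter model, d = −½ ln(1 − 2P − Q) − ¼ ln(1 − 2Q).
1 − 2P − Q = 0.707941, giving −½ ln(0.707941) = 0.172697.
1 − 2Q = 0.71305, giving −¼ ln(0.71305) = 0.084551.
d = 0.172697 + 0.084551 = 0.257248.
Under a molecular clock d = 2μt, so t = d/(2μ) = 0.257248 / (2 × 7.3 × 10^-8) = 1.76 million years.

1.76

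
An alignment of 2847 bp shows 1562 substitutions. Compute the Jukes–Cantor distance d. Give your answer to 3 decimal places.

0.986

p = 1562/2847 ≈ 0.548648.
d = −(3/4) ln(1 − 4p/3) = −0.75 ln(1 − 0.731531) = −0.75 ln(0.268469)
  = −0.75 × (-1.315020) = 0.986265 substitutions/site.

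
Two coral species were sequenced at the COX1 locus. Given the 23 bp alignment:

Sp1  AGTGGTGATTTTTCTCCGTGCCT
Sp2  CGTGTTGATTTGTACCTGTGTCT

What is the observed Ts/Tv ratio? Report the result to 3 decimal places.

Transitions are A↔G and C↔T; transversions are all other mismatches.
Transitions: 3. Transversions: 4.
R = 3/4 = 0.750.

0.750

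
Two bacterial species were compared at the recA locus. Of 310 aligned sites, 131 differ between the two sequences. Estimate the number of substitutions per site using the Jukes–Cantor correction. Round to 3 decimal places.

p = 131/310 ≈ 0.422581.
d = −(3/4) ln(1 − 4p/3) = −0.75 ln(1 − 0.563441) = −0.75 ln(0.436559)
  = −0.75 × (-0.828832) = 0.621624 substitutions/site.

0.622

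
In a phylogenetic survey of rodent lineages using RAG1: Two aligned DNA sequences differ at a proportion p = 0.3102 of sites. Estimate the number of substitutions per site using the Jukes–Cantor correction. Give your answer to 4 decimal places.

0.4003

d = −(3/4) ln(1 − 4p/3) = −0.75 ln(1 − 0.4136) = −0.75 ln(0.5864)
  = −0.75 × (-0.533753) = 0.400315 substitutions/site.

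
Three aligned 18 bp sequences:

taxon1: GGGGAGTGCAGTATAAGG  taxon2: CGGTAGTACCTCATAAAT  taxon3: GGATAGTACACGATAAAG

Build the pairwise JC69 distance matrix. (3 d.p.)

d(taxon1,taxon2) = 0.673, d(taxon1,taxon3) = 0.441, d(taxon2,taxon3) = 0.441

taxon1–taxon2: 8/18 sites differ → p ≈ 0.444444, d = −0.75 ln(1 − 0.592592) = 0.673455 ≈ 0.673.
taxon1–taxon3: 6/18 sites differ → p ≈ 0.333333, d = −0.75 ln(1 − 0.444444) = 0.440839 ≈ 0.441.
taxon2–taxon3: 6/18 sites differ → p ≈ 0.333333, d = −0.75 ln(1 − 0.444444) = 0.440839 ≈ 0.441.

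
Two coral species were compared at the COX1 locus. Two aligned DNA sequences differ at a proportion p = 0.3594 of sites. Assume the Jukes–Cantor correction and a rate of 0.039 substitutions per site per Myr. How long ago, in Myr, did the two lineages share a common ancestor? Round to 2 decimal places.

d = −(3/4) ln(1 − 4p/3) = −0.75 ln(1 − 0.4792) = −0.75 ln(0.5208)
  = −0.75 × (-0.652389) = 0.489292 substitutions/site.
Under a molecular clock d = 2μt, so t = d/(2μ) = 0.489292 / (2 × 0.039) = 6.27 Myr.

6.27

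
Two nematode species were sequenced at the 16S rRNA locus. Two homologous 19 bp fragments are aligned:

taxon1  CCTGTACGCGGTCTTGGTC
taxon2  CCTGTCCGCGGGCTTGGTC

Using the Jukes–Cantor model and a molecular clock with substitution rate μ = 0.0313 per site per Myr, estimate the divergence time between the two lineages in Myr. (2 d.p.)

1.81

The sequences differ at 2 of 19 sites (6, 12), so p = 2/19 ≈ 0.105263.
d = −(3/4) ln(1 − 4p/3) = −0.75 ln(1 − 0.140351) = −0.75 ln(0.859649)
  = −0.75 × (-0.151231) = 0.113423 substitutions/site.
Under a molecular clock d = 2μt, so t = d/(2μ) = 0.113423 / (2 × 0.0313) = 1.81 Myr.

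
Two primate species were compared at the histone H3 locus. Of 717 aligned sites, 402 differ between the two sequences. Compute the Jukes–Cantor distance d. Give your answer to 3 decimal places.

p = 402/717 ≈ 0.560669.
d = −(3/4) ln(1 − 4p/3) = −0.75 ln(1 − 0.747559) = −0.75 ln(0.252441)
  = −0.75 × (-1.376578) = 1.032434 substitutions/site.

1.032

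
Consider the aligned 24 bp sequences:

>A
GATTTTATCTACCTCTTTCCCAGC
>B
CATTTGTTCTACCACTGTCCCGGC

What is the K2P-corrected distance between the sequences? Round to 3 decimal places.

Of 24 sites, 1 differences are transitions and 5 are transversions, so P = 1/24 ≈ 0.041667 and Q = 5/24 ≈ 0.208333.
Under the Kimura two-parameter model, d = −½ ln(1 − 2P − Q) − ¼ ln(1 − 2Q).
1 − 2P − Q = 0.708333, giving −½ ln(0.708333) = 0.172420.
1 − 2Q = 0.583334, giving −¼ ln(0.583334) = 0.134749.
d = 0.172420 + 0.134749 = 0.307169.

0.307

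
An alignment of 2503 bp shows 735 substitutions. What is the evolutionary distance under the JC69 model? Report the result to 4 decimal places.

0.3726

p = 735/2503 ≈ 0.293648.
d = −(3/4) ln(1 − 4p/3) = −0.75 ln(1 − 0.391531) = −0.75 ln(0.608469)
  = −0.75 × (-0.496809) = 0.372607 substitutions/site.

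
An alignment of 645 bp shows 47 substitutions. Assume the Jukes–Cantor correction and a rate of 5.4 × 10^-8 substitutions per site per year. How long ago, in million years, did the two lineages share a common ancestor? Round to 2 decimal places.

0.71

p = 47/645 ≈ 0.072868.
d = −(3/4) ln(1 − 4p/3) = −0.75 ln(1 − 0.097157) = −0.75 ln(0.902843)
  = −0.75 × (-0.102207) = 0.076655 substitutions/site.
Under a molecular clock d = 2μt, so t = d/(2μ) = 0.076655 / (2 × 5.4 × 10^-8) = 0.71 million years.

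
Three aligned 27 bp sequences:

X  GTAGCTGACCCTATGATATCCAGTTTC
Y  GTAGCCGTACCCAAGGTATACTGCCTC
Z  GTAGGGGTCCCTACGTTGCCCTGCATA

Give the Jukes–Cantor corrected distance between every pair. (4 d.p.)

d(X,Y) = 0.5107, d(X,Z) = 0.5876, d(Y,Z) = 0.5876

X–Y: 10/27 sites differ → p ≈ 0.37037, d = −0.75 ln(1 − 0.493827) = 0.510658 ≈ 0.5107.
X–Z: 11/27 sites differ → p ≈ 0.407407, d = −0.75 ln(1 − 0.543209) = 0.587647 ≈ 0.5876.
Y–Z: 11/27 sites differ → p ≈ 0.407407, d = −0.75 ln(1 − 0.543209) = 0.587647 ≈ 0.5876.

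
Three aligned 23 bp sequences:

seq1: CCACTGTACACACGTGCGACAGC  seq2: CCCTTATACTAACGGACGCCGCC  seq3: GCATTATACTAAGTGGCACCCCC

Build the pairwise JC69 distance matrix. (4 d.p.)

d(seq1,seq2) = 0.6501, d(seq1,seq3) = 0.8922, d(seq2,seq3) = 0.3904

seq1–seq2: 10/23 sites differ → p ≈ 0.434783, d = −0.75 ln(1 − 0.579711) = 0.650110 ≈ 0.6501.
seq1–seq3: 12/23 sites differ → p ≈ 0.521739, d = −0.75 ln(1 − 0.695652) = 0.892188 ≈ 0.8922.
seq2–seq3: 7/23 sites differ → p ≈ 0.304348, d = −0.75 ln(1 − 0.405797) = 0.390401 ≈ 0.3904.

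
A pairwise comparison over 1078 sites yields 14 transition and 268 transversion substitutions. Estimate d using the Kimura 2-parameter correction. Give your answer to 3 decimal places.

P = 14/1078 ≈ 0.012987 and Q = 268/1078 ≈ 0.248609.
Under the Kimura two-parameter model, d = −½ ln(1 − 2P − Q) − ¼ ln(1 − 2Q).
1 − 2P − Q = 0.725417, giving −½ ln(0.725417) = 0.160504.
1 − 2Q = 0.502782, giving −¼ ln(0.502782) = 0.171900.
d = 0.160504 + 0.171900 = 0.332404.

0.332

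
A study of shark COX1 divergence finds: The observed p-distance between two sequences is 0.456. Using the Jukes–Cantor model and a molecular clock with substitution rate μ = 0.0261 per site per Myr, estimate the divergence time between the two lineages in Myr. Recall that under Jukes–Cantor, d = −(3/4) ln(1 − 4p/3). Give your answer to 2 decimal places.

d = −(3/4) ln(1 − 4p/3) = −0.75 ln(1 − 0.608) = −0.75 ln(0.392)
  = −0.75 × (-0.936493) = 0.702370 substitutions/site.
Under a molecular clock d = 2μt, so t = d/(2μ) = 0.702370 / (2 × 0.0261) = 13.46 Myr.

13.46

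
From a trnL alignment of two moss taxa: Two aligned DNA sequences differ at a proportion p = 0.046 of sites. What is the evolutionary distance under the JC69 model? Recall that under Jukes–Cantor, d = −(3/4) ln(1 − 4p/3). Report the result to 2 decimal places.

d = −(3/4) ln(1 − 4p/3) = −0.75 ln(1 − 0.061333) = −0.75 ln(0.938667)
  = −0.75 × (-0.063294) = 0.047471 substitutions/site.

0.05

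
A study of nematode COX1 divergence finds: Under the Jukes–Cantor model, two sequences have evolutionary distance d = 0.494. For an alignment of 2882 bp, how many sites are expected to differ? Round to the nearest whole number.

1043

Invert JC69: p = (3/4)(1 − e^(−4d/3)) = 0.75 × (1 − e^(-0.658667)) = 0.75 × (1 − 0.517541) = 0.361844.
Expected differing sites = pL ≈ 0.361844 × 2882 = 1042.834408 ≈ 1043.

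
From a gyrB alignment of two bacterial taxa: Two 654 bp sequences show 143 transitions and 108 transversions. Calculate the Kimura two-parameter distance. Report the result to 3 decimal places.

P = 143/654 ≈ 0.218654 and Q = 108/654 ≈ 0.165138.
Under the Kimura two-parameter model, d = −½ ln(1 − 2P − Q) − ¼ ln(1 − 2Q).
1 − 2P − Q = 0.397554, giving −½ ln(0.397554) = 0.461212.
1 − 2Q = 0.669724, giving −¼ ln(0.669724) = 0.100222.
d = 0.461212 + 0.100222 = 0.561434.

0.561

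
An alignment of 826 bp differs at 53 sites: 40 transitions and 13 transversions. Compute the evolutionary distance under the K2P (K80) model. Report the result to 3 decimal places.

P = 40/826 ≈ 0.048426 and Q = 13/826 ≈ 0.015738.
Under the Kimura two-parameter model, d = −½ ln(1 − 2P − Q) − ¼ ln(1 − 2Q).
1 − 2P − Q = 0.88741, giving −½ ln(0.88741) = 0.059724.
1 − 2Q = 0.968524, giving −¼ ln(0.968524) = 0.007996.
d = 0.059724 + 0.007996 = 0.067720.

0.068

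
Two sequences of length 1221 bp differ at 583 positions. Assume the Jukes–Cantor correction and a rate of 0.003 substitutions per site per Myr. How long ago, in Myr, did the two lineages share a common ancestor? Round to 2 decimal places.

126.54

p = 583/1221 ≈ 0.477477.
d = −(3/4) ln(1 − 4p/3) = −0.75 ln(1 − 0.636636) = −0.75 ln(0.363364)
  = −0.75 × (-1.012350) = 0.759263 substitutions/site.
Under a molecular clock d = 2μt, so t = d/(2μ) = 0.759263 / (2 × 0.003) = 126.54 Myr.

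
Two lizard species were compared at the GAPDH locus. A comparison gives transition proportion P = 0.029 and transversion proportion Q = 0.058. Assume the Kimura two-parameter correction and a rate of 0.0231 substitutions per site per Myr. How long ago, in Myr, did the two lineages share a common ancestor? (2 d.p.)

2.00

Under the Kimura two-parameter model, d = −½ ln(1 − 2P − Q) − ¼ ln(1 − 2Q).
1 − 2P − Q = 0.884, giving −½ ln(0.884) = 0.061649.
1 − 2Q = 0.884, giving −¼ ln(0.884) = 0.030825.
d = 0.061649 + 0.030825 = 0.092474.
Under a molecular clock d = 2μt, so t = d/(2μ) = 0.092474 / (2 × 0.0231) = 2.00 Myr.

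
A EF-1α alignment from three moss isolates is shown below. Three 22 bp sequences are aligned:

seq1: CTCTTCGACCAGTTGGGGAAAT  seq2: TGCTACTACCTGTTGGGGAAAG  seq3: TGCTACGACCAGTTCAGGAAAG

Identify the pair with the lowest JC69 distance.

seq1–seq2: 6/22 differ, p = 0.273, d = 0.339.
seq1–seq3: 6/22 differ, p = 0.273, d = 0.339.
seq2–seq3: 4/22 differ, p = 0.182, d = 0.208.
The smallest distance is between seq2 and seq3.

seq2 and seq3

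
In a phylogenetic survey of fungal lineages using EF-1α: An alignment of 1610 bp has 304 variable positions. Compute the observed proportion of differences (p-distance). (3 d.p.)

p = 304/1610 = 0.188819… ≈ 0.189 (to 3 d.p.).

0.189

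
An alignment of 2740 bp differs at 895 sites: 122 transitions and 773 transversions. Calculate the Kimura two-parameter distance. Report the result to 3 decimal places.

P = 122/2740 ≈ 0.044526 and Q = 773/2740 ≈ 0.282117.
Under the Kimura two-parameter model, d = −½ ln(1 − 2P − Q) − ¼ ln(1 − 2Q).
1 − 2P − Q = 0.628831, giving −½ ln(0.628831) = 0.231946.
1 − 2Q = 0.435766, giving −¼ ln(0.435766) = 0.207662.
d = 0.231946 + 0.207662 = 0.439608.

0.440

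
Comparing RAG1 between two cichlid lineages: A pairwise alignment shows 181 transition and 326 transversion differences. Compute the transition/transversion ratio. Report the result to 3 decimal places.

0.555

R = 181/326 = 0.555214… ≈ 0.555 (to 3 d.p.).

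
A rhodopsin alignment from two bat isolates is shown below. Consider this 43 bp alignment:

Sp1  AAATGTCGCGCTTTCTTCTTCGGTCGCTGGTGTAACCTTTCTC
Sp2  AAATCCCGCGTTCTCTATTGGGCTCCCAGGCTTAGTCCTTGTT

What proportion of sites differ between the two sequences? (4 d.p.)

0.4186

The sequences differ at 18 of 43 positions.
p = 18/43 = 0.418604… ≈ 0.4186 (to 4 d.p.).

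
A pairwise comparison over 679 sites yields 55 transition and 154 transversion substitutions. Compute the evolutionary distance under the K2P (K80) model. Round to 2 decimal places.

P = 55/679 ≈ 0.081001 and Q = 154/679 ≈ 0.226804.
Under the Kimura two-parameter model, d = −½ ln(1 − 2P − Q) − ¼ ln(1 − 2Q).
1 − 2P − Q = 0.611194, giving −½ ln(0.611194) = 0.246170.
1 − 2Q = 0.546392, giving −¼ ln(0.546392) = 0.151105.
d = 0.246170 + 0.151105 = 0.397275.

0.40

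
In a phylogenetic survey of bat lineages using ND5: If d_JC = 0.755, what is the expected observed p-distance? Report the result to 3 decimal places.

0.476

p = (3/4)(1 − e^(−4d/3)) = 0.75 × (1 − e^(-1.006667)) = 0.75 × (1 − 0.365435) = 0.475924.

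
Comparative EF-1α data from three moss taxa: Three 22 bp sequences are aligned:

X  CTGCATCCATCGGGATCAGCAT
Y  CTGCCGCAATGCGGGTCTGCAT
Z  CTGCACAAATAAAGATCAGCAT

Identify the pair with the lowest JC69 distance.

X–Y: 7/22 differ, p = 0.318, d = 0.414.
X–Z: 6/22 differ, p = 0.273, d = 0.339.
Y–Z: 8/22 differ, p = 0.364, d = 0.497.
The smallest distance is between X and Z.

X and Z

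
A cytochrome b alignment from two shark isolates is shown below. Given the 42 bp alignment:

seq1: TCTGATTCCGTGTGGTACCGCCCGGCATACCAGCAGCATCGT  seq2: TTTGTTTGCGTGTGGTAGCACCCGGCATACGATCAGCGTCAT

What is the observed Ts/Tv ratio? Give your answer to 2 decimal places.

Transitions are A↔G and C↔T; transversions are all other mismatches.
Transitions: 4. Transversions: 5.
R = 4/5 = 0.80.

0.80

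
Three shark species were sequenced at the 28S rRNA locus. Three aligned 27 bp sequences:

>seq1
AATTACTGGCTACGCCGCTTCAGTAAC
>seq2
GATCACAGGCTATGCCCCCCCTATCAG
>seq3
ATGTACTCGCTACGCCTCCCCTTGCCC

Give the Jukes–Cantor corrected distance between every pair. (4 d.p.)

d(seq1,seq2) = 0.5876, d(seq1,seq3) = 0.5876, d(seq2,seq3) = 0.6735

seq1–seq2: 11/27 sites differ → p ≈ 0.407407, d = −0.75 ln(1 − 0.543209) = 0.587647 ≈ 0.5876.
seq1–seq3: 11/27 sites differ → p ≈ 0.407407, d = −0.75 ln(1 − 0.543209) = 0.587647 ≈ 0.5876.
seq2–seq3: 12/27 sites differ → p ≈ 0.444444, d = −0.75 ln(1 − 0.592592) = 0.673455 ≈ 0.6735.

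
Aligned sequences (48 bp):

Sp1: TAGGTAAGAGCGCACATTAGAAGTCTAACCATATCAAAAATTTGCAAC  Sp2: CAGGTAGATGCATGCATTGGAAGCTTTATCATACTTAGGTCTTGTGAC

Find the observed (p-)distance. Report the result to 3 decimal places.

The sequences differ at 21 of 48 positions.
p = 21/48 = 0.4375 ≈ 0.438 (to 3 d.p.).

0.438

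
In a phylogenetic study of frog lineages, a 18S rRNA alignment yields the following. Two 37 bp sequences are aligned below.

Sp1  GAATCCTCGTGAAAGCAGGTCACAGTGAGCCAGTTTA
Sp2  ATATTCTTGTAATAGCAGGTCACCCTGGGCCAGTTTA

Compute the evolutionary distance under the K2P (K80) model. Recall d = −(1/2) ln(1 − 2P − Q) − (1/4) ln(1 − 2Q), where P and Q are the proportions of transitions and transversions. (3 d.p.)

0.299

Of 37 sites, 5 differences are transitions and 4 are transversions, so P = 5/37 ≈ 0.135135 and Q = 4/37 ≈ 0.108108.
Under the Kimura two-parameter model, d = −½ ln(1 − 2P − Q) − ¼ ln(1 − 2Q).
1 − 2P − Q = 0.621622, giving −½ ln(0.621622) = 0.237712.
1 − 2Q = 0.783784, giving −¼ ln(0.783784) = 0.060905.
d = 0.237712 + 0.060905 = 0.298617.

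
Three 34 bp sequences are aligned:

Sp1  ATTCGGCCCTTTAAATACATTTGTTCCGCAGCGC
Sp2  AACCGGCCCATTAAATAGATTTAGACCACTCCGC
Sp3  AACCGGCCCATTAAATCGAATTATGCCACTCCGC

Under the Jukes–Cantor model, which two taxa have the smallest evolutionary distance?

Sp2 and Sp3

Sp1–Sp2: 10/34 differ, p = 0.294, d = 0.373.
Sp1–Sp3: 11/34 differ, p = 0.324, d = 0.423.
Sp2–Sp3: 4/34 differ, p = 0.118, d = 0.128.
The smallest distance is between Sp2 and Sp3.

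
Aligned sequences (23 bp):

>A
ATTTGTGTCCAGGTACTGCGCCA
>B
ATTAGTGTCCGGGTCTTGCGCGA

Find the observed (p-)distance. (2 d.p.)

0.22

The sequences differ at 5 of 23 positions (sites 4, 11, 15, 16, 22).
p = 5/23 = 0.217391… ≈ 0.22 (to 2 d.p.).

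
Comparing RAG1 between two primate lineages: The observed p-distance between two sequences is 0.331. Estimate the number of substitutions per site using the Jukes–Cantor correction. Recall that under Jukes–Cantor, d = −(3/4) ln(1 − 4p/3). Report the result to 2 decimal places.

0.44

d = −(3/4) ln(1 − 4p/3) = −0.75 ln(1 − 0.441333) = −0.75 ln(0.558667)
  = −0.75 × (-0.582202) = 0.436652 substitutions/site.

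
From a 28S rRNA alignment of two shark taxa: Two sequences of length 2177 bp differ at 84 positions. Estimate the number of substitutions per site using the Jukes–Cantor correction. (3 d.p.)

0.040

p = 84/2177 ≈ 0.038585.
d = −(3/4) ln(1 − 4p/3) = −0.75 ln(1 − 0.051447) = −0.75 ln(0.948553)
  = −0.75 × (-0.052818) = 0.039614 substitutions/site.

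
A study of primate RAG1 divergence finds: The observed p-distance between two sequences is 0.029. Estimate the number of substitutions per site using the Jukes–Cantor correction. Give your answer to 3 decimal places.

d = −(3/4) ln(1 − 4p/3) = −0.75 ln(1 − 0.038667) = −0.75 ln(0.961333)
  = −0.75 × (-0.039434) = 0.029576 substitutions/site.

0.030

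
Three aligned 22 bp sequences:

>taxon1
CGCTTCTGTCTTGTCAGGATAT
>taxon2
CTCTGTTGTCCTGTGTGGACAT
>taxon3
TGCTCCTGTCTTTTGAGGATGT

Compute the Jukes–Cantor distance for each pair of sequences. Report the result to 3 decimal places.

taxon1–taxon2: 7/22 sites differ → p ≈ 0.318182, d = −0.75 ln(1 − 0.424243) = 0.414052 ≈ 0.414.
taxon1–taxon3: 5/22 sites differ → p ≈ 0.227273, d = −0.75 ln(1 − 0.303031) = 0.270761 ≈ 0.271.
taxon2–taxon3: 9/22 sites differ → p ≈ 0.409091, d = −0.75 ln(1 − 0.545455) = 0.591344 ≈ 0.591.

d(taxon1,taxon2) = 0.414, d(taxon1,taxon3) = 0.271, d(taxon2,taxon3) = 0.591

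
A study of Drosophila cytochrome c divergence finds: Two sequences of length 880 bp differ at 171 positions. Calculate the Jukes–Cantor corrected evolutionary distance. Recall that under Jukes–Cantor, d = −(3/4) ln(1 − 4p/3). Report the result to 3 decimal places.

p = 171/880 ≈ 0.194318.
d = −(3/4) ln(1 − 4p/3) = −0.75 ln(1 − 0.259091) = −0.75 ln(0.740909)
  = −0.75 × (-0.299877) = 0.224908 substitutions/site.

0.225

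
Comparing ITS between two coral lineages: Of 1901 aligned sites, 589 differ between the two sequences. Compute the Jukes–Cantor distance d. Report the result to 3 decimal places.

p = 589/1901 ≈ 0.309837.
d = −(3/4) ln(1 − 4p/3) = −0.75 ln(1 − 0.413116) = −0.75 ln(0.586884)
  = −0.75 × (-0.532928) = 0.399696 substitutions/site.

0.400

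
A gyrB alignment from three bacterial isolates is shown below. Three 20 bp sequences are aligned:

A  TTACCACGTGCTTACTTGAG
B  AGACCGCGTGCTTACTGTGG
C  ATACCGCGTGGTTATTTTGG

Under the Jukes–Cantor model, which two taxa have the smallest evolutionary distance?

B and C

A–B: 6/20 differ, p = 0.300, d = 0.383.
A–C: 6/20 differ, p = 0.300, d = 0.383.
B–C: 4/20 differ, p = 0.200, d = 0.233.
The smallest distance is between B and C.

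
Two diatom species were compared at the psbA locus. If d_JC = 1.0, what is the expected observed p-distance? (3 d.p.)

p = (3/4)(1 − e^(−4d/3)) = 0.75 × (1 − e^(-1.333333)) = 0.75 × (1 − 0.263597) = 0.552302.

0.552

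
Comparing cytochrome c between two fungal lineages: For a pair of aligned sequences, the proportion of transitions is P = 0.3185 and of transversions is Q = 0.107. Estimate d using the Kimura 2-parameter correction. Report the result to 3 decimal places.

Under the Kimura two-parameter model, d = −½ ln(1 − 2P − Q) − ¼ ln(1 − 2Q).
1 − 2P − Q = 0.256, giving −½ ln(0.256) = 0.681289.
1 − 2Q = 0.786, giving −¼ ln(0.786) = 0.060200.
d = 0.681289 + 0.060200 = 0.741489.

0.741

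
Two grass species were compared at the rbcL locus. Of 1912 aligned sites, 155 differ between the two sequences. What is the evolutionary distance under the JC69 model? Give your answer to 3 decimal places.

0.086

p = 155/1912 ≈ 0.081067.
d = −(3/4) ln(1 − 4p/3) = −0.75 ln(1 − 0.108089) = −0.75 ln(0.891911)
  = −0.75 × (-0.114389) = 0.085792 substitutions/site.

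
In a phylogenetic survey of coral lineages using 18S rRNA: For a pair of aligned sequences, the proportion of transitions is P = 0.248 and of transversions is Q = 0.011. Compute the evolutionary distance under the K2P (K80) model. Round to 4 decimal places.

0.3592

Under the Kimura two-parameter model, d = −½ ln(1 − 2P − Q) − ¼ ln(1 − 2Q).
1 − 2P − Q = 0.493, giving −½ ln(0.493) = 0.353623.
1 − 2Q = 0.978, giving −¼ ln(0.978) = 0.005561.
d = 0.353623 + 0.005561 = 0.359184.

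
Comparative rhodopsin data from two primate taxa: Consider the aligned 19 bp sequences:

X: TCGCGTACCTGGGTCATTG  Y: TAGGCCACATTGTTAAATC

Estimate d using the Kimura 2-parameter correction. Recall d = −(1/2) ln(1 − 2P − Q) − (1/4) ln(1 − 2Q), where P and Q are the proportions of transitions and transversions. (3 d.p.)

1.169

Of 19 sites, 1 differences are transitions and 9 are transversions, so P = 1/19 ≈ 0.052632 and Q = 9/19 ≈ 0.473684.
Under the Kimura two-parameter model, d = −½ ln(1 − 2P − Q) − ¼ ln(1 − 2Q).
1 − 2P − Q = 0.421052, giving −½ ln(0.421052) = 0.432499.
1 − 2Q = 0.052632, giving −¼ ln(0.052632) = 0.736108.
d = 0.432499 + 0.736108 = 1.168607.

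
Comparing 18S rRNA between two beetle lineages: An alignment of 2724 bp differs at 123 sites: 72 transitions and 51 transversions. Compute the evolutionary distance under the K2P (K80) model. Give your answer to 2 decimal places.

P = 72/2724 ≈ 0.026432 and Q = 51/2724 ≈ 0.018722.
Under the Kimura two-parameter model, d = −½ ln(1 − 2P − Q) − ¼ ln(1 − 2Q).
1 − 2P − Q = 0.928414, giving −½ ln(0.928414) = 0.037139.
1 − 2Q = 0.962556, giving −¼ ln(0.962556) = 0.009541.
d = 0.037139 + 0.009541 = 0.046680.

0.05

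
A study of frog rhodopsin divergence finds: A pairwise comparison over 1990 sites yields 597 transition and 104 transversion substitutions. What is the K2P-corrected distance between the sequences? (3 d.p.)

0.556

P = 597/1990 = 0.3 and Q = 104/1990 ≈ 0.052261.
Under the Kimura two-parameter model, d = −½ ln(1 − 2P − Q) − ¼ ln(1 − 2Q).
1 − 2P − Q = 0.347739, giving −½ ln(0.347739) = 0.528152.
1 − 2Q = 0.895478, giving −¼ ln(0.895478) = 0.027599.
d = 0.528152 + 0.027599 = 0.555751.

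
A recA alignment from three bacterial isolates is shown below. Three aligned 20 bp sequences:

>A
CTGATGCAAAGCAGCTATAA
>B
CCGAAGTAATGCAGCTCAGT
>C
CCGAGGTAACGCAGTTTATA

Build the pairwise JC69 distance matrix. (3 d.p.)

d(A,B) = 0.572, d(A,C) = 0.572, d(B,C) = 0.383

A–B: 8/20 sites differ → p = 0.4, d = −0.75 ln(1 − 0.533333) = 0.571605 ≈ 0.572.
A–C: 8/20 sites differ → p = 0.4, d = −0.75 ln(1 − 0.533333) = 0.571605 ≈ 0.572.
B–C: 6/20 sites differ → p = 0.3, d = −0.75 ln(1 − 0.4) = 0.383119 ≈ 0.383.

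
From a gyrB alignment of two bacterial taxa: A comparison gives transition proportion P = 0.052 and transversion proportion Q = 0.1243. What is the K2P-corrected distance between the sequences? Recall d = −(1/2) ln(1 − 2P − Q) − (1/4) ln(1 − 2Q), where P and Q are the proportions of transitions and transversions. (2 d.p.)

Under the Kimura two-parameter model, d = −½ ln(1 − 2P − Q) − ¼ ln(1 − 2Q).
1 − 2P − Q = 0.7717, giving −½ ln(0.7717) = 0.129580.
1 − 2Q = 0.7514, giving −¼ ln(0.7514) = 0.071454.
d = 0.129580 + 0.071454 = 0.201034.

0.20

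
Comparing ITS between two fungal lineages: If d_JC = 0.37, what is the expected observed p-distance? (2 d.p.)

p = (3/4)(1 − e^(−4d/3)) = 0.75 × (1 − e^(-0.493333)) = 0.75 × (1 − 0.610588) = 0.292059.

0.29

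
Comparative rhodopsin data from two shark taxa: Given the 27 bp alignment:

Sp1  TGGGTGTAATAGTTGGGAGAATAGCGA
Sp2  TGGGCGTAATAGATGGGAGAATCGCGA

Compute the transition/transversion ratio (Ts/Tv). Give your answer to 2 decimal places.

Transitions are A↔G and C↔T; transversions are all other mismatches.
Transitions: 1. Transversions: 2.
R = 1/2 = 0.50.

0.50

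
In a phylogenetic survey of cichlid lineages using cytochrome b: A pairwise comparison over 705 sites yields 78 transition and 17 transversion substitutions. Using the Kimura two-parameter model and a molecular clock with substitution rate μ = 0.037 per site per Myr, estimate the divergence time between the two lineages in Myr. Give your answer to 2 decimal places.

2.07

P = 78/705 ≈ 0.110638 and Q = 17/705 ≈ 0.024113.
Under the Kimura two-parameter model, d = −½ ln(1 − 2P − Q) − ¼ ln(1 − 2Q).
1 − 2P − Q = 0.754611, giving −½ ln(0.754611) = 0.140776.
1 − 2Q = 0.951774, giving −¼ ln(0.951774) = 0.012357.
d = 0.140776 + 0.012357 = 0.153133.
Under a molecular clock d = 2μt, so t = d/(2μ) = 0.153133 / (2 × 0.037) = 2.07 Myr.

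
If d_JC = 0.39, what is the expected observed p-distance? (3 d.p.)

0.304

p = (3/4)(1 − e^(−4d/3)) = 0.75 × (1 − e^(-0.52)) = 0.75 × (1 − 0.594521) = 0.304109.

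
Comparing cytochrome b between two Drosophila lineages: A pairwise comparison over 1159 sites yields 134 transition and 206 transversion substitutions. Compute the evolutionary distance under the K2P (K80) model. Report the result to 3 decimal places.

P = 134/1159 ≈ 0.115617 and Q = 206/1159 ≈ 0.177739.
Under the Kimura two-parameter model, d = −½ ln(1 − 2P − Q) − ¼ ln(1 − 2Q).
1 − 2P − Q = 0.591027, giving −½ ln(0.591027) = 0.262947.
1 − 2Q = 0.644522, giving −¼ ln(0.644522) = 0.109812.
d = 0.262947 + 0.109812 = 0.372759.

0.373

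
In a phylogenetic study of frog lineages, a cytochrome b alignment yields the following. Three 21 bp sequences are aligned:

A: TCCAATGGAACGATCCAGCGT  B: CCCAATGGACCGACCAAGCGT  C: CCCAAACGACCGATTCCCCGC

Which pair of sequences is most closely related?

A and B

A–B: 4/21 differ, p = 0.190, d = 0.220.
A–C: 8/21 differ, p = 0.381, d = 0.532.
B–C: 8/21 differ, p = 0.381, d = 0.532.
The smallest distance is between A and B.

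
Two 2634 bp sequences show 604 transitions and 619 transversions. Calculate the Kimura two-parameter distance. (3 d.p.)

P = 604/2634 ≈ 0.229309 and Q = 619/2634 ≈ 0.235004.
Under the Kimura two-parameter model, d = −½ ln(1 − 2P − Q) − ¼ ln(1 − 2Q).
1 − 2P − Q = 0.306378, giving −½ ln(0.306378) = 0.591468.
1 − 2Q = 0.529992, giving −¼ ln(0.529992) = 0.158723.
d = 0.591468 + 0.158723 = 0.750191.

0.750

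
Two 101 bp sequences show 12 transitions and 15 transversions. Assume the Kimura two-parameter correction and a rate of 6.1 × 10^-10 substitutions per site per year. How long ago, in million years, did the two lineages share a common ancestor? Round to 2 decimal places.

272.22

P = 12/101 ≈ 0.118812 and Q = 15/101 ≈ 0.148515.
Under the Kimura two-parameter model, d = −½ ln(1 − 2P − Q) − ¼ ln(1 − 2Q).
1 − 2P − Q = 0.613861, giving −½ ln(0.613861) = 0.243993.
1 − 2Q = 0.70297, giving −¼ ln(0.70297) = 0.088110.
d = 0.243993 + 0.088110 = 0.332103.
Under a molecular clock d = 2μt, so t = d/(2μ) = 0.332103 / (2 × 6.1 × 10^-10) = 272.22 million years.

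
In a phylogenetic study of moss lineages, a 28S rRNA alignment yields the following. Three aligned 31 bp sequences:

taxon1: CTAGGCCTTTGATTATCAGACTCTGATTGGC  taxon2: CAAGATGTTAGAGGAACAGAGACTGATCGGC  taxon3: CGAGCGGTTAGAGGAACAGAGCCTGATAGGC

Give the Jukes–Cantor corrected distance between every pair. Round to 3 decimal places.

d(taxon1,taxon2) = 0.481, d(taxon1,taxon3) = 0.481, d(taxon2,taxon3) = 0.182

taxon1–taxon2: 11/31 sites differ → p ≈ 0.354839, d = −0.75 ln(1 − 0.473119) = 0.480585 ≈ 0.481.
taxon1–taxon3: 11/31 sites differ → p ≈ 0.354839, d = −0.75 ln(1 − 0.473119) = 0.480585 ≈ 0.481.
taxon2–taxon3: 5/31 sites differ → p ≈ 0.16129, d = −0.75 ln(1 − 0.215053) = 0.181604 ≈ 0.182.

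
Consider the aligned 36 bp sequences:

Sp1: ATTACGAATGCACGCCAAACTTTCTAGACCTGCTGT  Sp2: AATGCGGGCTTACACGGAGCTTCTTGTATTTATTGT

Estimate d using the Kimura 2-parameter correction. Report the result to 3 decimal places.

1.508

Of 36 sites, 15 differences are transitions and 4 are transversions, so P = 15/36 ≈ 0.416667 and Q = 4/36 ≈ 0.111111.
Under the Kimura two-parameter model, d = −½ ln(1 − 2P − Q) − ¼ ln(1 − 2Q).
1 − 2P − Q = 0.055555, giving −½ ln(0.055555) = 1.445191.
1 − 2Q = 0.777778, giving −¼ ln(0.777778) = 0.062829.
d = 1.445191 + 0.062829 = 1.508020.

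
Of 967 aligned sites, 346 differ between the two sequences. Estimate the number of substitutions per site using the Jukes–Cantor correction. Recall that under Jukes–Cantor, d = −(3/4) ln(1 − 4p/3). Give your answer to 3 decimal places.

0.486

p = 346/967 ≈ 0.357808.
d = −(3/4) ln(1 − 4p/3) = −0.75 ln(1 − 0.477077) = −0.75 ln(0.522923)
  = −0.75 × (-0.648321) = 0.486241 substitutions/site.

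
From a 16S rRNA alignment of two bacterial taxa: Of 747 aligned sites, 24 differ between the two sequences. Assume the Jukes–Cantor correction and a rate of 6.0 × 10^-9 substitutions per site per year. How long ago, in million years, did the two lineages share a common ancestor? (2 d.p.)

2.74

p = 24/747 ≈ 0.032129.
d = −(3/4) ln(1 − 4p/3) = −0.75 ln(1 − 0.042839) = −0.75 ln(0.957161)
  = −0.75 × (-0.043784) = 0.032838 substitutions/site.
Under a molecular clock d = 2μt, so t = d/(2μ) = 0.032838 / (2 × 6.0 × 10^-9) = 2.74 million years.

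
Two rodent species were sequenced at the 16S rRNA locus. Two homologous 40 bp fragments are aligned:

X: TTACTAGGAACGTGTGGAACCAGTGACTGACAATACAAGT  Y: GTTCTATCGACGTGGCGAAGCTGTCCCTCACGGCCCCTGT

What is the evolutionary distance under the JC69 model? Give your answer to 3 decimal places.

0.687

The sequences differ at 18 of 40 sites, so p = 18/40 = 0.45.
d = −(3/4) ln(1 − 4p/3) = −0.75 ln(1 − 0.6) = −0.75 ln(0.4)
  = −0.75 × (-0.916291) = 0.687218 substitutions/site.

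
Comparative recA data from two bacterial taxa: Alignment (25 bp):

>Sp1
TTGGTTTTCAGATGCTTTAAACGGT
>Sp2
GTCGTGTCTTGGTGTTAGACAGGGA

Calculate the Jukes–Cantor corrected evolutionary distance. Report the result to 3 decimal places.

0.886

The sequences differ at 13 of 25 sites, so p = 13/25 = 0.52.
d = −(3/4) ln(1 − 4p/3) = −0.75 ln(1 − 0.693333) = −0.75 ln(0.306667)
  = −0.75 × (-1.181993) = 0.886495 substitutions/site.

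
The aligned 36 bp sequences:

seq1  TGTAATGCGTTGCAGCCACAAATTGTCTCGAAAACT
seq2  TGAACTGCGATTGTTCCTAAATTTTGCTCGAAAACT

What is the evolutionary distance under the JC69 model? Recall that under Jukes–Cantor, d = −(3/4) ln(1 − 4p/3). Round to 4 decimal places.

0.4408

The sequences differ at 12 of 36 sites, so p = 12/36 ≈ 0.333333.
d = −(3/4) ln(1 − 4p/3) = −0.75 ln(1 − 0.444444) = −0.75 ln(0.555556)
  = −0.75 × (-0.587786) = 0.440840 substitutions/site.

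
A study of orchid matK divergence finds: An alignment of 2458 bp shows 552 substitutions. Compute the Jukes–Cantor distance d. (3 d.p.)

p = 552/2458 ≈ 0.224573.
d = −(3/4) ln(1 − 4p/3) = −0.75 ln(1 − 0.299431) = −0.75 ln(0.700569)
  = −0.75 × (-0.355862) = 0.266897 substitutions/site.

0.267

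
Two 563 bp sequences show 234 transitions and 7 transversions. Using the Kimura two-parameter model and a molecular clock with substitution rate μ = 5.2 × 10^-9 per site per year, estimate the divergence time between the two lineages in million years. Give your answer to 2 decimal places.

89.83

P = 234/563 ≈ 0.415631 and Q = 7/563 ≈ 0.012433.
Under the Kimura two-parameter model, d = −½ ln(1 − 2P − Q) − ¼ ln(1 − 2Q).
1 − 2P − Q = 0.156305, giving −½ ln(0.156305) = 0.927973.
1 − 2Q = 0.975134, giving −¼ ln(0.975134) = 0.006295.
d = 0.927973 + 0.006295 = 0.934268.
Under a molecular clock d = 2μt, so t = d/(2μ) = 0.934268 / (2 × 5.2 × 10^-9) = 89.83 million years.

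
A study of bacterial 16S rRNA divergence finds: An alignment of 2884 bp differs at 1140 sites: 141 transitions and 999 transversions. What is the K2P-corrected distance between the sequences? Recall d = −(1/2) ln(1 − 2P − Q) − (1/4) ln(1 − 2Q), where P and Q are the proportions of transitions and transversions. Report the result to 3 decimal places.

0.589

P = 141/2884 ≈ 0.04889 and Q = 999/2884 ≈ 0.346394.
Under the Kimura two-parameter model, d = −½ ln(1 − 2P − Q) − ¼ ln(1 − 2Q).
1 − 2P − Q = 0.555826, giving −½ ln(0.555826) = 0.293650.
1 − 2Q = 0.307212, giving −¼ ln(0.307212) = 0.295054.
d = 0.293650 + 0.295054 = 0.588704.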